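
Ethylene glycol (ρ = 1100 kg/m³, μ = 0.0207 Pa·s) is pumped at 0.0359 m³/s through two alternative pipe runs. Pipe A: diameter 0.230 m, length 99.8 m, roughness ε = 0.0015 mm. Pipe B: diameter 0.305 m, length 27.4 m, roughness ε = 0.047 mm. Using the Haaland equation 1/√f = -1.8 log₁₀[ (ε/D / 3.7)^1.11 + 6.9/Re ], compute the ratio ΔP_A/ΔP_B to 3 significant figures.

Pipe A: V = Q/A = 0.0359/0.04155 = 0.8641 m/s; Re = 1.056e+04; ε/D = 6.52e-06; Haaland → f = 0.03043; ΔP_A = f(L/D)(ρV²/2) = 5423 Pa.
Pipe B: V = Q/A = 0.0359/0.07306 = 0.4914 m/s; Re = 7964; ε/D = 0.000154; Haaland → f = 0.03306; ΔP_B = f(L/D)(ρV²/2) = 394.4 Pa.
ΔP_A/ΔP_B = 5423/394.4 = 13.7.

ΔP_A/ΔP_B ≈ 13.7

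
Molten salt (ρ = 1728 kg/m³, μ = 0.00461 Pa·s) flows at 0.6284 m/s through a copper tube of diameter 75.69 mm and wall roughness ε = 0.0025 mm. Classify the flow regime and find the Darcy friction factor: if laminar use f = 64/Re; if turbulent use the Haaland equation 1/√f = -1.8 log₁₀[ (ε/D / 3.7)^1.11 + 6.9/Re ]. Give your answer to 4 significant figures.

f ≈ 0.02655

Re = ρVD/μ = 1728·0.6284·0.07569/0.00461 = 1.783e+04.
Re > 4000 → turbulent. ε/D = 2.5e-06/0.07569 = 3.3e-05; Haaland: 1/√f = -1.8 log₁₀[2.48e-06 + 0.000387] = 6.137, so f = 0.02655.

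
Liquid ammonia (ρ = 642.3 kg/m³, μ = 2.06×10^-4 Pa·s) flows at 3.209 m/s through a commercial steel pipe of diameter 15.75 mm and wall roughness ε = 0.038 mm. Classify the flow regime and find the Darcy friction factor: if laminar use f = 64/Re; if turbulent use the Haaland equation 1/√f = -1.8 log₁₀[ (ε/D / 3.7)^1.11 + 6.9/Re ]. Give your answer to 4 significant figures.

Re = ρVD/μ = 642.3·3.209·0.01575/0.000206 = 1.576e+05.
Re > 4000 → turbulent. ε/D = 3.8e-05/0.01575 = 0.00241; Haaland: 1/√f = -1.8 log₁₀[0.000291 + 4.38e-05] = 6.255, so f = 0.02556.

f ≈ 0.02556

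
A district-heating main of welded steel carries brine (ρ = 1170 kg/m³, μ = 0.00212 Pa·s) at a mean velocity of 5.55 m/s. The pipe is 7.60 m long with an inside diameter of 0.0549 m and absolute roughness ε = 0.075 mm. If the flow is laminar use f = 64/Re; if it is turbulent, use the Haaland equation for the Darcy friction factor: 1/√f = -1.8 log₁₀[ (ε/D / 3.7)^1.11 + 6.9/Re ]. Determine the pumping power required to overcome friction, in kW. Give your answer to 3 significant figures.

Reynolds number Re = ρVD/μ = 1170 · 5.55 · 0.0549 / 0.00212 = 1.682e+05.
Re > 4000 → turbulent. Relative roughness ε/D = 7.5e-05/0.0549 = 0.00137. Haaland: 1/√f = -1.8 log₁₀[(0.00137/3.7)^1.11 + 6.9/1.682e+05] = -1.8 log₁₀[0.000155 + 4.1e-05] = 6.675, so f = 0.02245.
Darcy-Weisbach: ΔP = f(L/D)(ρV²/2) = 0.02245·(7.6/0.0549)·(1170·5.55²/2) = 0.02245·138.4·1.802e+04 = 5.599e+04 Pa.
Q = V·A = 5.55·0.002367 = 0.01314 m³/s.
Pumping power P = QΔP = 0.01314·5.599e+04 = 735.6 W = 0.736 kW.

P ≈ 0.736 kW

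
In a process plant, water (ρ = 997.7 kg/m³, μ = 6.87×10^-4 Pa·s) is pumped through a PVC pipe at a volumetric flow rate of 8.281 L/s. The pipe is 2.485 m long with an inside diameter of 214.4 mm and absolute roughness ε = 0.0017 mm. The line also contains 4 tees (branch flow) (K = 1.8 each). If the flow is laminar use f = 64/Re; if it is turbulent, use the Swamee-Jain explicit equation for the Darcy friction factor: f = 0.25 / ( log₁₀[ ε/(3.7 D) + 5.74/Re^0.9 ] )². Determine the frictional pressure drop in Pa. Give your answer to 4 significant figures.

ΔP ≈ 194.8 Pa

Q = 8.281 L/s = 8.281/1000 = 0.008281 m³/s.
Cross-sectional area A = πD²/4 = π(0.2144)²/4 = 0.0361 m²; mean velocity V = Q/A = 0.008281/0.0361 = 0.2294 m/s.
Reynolds number Re = ρVD/μ = 997.7 · 0.2294 · 0.2144 / 0.000687 = 7.142e+04.
Re > 4000 → turbulent. Relative roughness ε/D = 1.7e-06/0.2144 = 7.93e-06. Swamee-Jain: f = 0.25/(log₁₀[7.93e-06/3.7 + 5.74/7.142e+04^0.9])² = 0.25/(log₁₀[2.14e-06 + 0.000246])² = 0.25/(-3.606)² = 0.01923.
Total minor-loss coefficient ΣK = 4·1.8 = 7.2.
ΔP = [f·L/D + ΣK]·(ρV²/2) = [0.01923·2.485/0.2144 + 7.2]·(997.7·0.2294²/2) = [0.2229 + 7.2]·26.25 = 194.8 Pa.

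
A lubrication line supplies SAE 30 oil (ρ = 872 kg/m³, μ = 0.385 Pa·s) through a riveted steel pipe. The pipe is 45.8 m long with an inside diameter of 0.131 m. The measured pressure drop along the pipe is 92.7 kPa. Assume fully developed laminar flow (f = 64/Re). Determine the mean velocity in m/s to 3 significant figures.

For laminar flow, f = 64/Re with Re = ρVD/μ, so Darcy-Weisbach reduces to ΔP = 32μLV/D². Solving for V: V = ΔP·D²/(32μL) = 9.27e+04·(0.131)²/(32·0.385·45.8) = 2.819 m/s.
Check: Re = ρVD/μ = 872·2.819·0.131/0.385 = 836.5 < 2300, so the laminar assumption holds.

V ≈ 2.82 m/s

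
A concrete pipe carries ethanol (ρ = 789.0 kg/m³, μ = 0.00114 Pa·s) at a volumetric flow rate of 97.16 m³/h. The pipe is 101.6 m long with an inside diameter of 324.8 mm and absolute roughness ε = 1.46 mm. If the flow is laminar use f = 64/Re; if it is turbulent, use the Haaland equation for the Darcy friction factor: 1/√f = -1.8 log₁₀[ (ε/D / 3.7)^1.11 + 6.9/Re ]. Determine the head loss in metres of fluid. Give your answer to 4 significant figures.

Q = 97.16 m³/h = 97.16/3600 = 0.02699 m³/s.
Cross-sectional area A = πD²/4 = π(0.3248)²/4 = 0.08286 m²; mean velocity V = Q/A = 0.02699/0.08286 = 0.3257 m/s.
Reynolds number Re = ρVD/μ = 789 · 0.3257 · 0.3248 / 0.00114 = 7.322e+04.
Re > 4000 → turbulent. Relative roughness ε/D = 0.00146/0.3248 = 0.0045. Haaland: 1/√f = -1.8 log₁₀[(0.0045/3.7)^1.11 + 6.9/7.322e+04] = -1.8 log₁₀[0.000581 + 9.42e-05] = 5.708, so f = 0.0307.
Darcy-Weisbach: ΔP = f(L/D)(ρV²/2) = 0.0307·(101.6/0.3248)·(789·0.3257²/2) = 0.0307·312.8·41.86 = 401.9 Pa.
Head loss h_f = ΔP/(ρg) = 401.9/(789·9.81) = 0.05193 m.

h_f ≈ 0.05193 m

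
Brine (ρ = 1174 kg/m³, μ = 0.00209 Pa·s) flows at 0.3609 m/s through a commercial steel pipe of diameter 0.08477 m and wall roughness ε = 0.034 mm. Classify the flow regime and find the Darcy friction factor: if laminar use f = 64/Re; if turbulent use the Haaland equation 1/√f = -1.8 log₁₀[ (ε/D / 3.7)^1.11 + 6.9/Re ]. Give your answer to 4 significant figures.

Re = ρVD/μ = 1174·0.3609·0.08477/0.00209 = 1.719e+04.
Re > 4000 → turbulent. ε/D = 3.4e-05/0.08477 = 0.000401; Haaland: 1/√f = -1.8 log₁₀[3.97e-05 + 0.000402] = 6.04, so f = 0.02741.

f ≈ 0.02741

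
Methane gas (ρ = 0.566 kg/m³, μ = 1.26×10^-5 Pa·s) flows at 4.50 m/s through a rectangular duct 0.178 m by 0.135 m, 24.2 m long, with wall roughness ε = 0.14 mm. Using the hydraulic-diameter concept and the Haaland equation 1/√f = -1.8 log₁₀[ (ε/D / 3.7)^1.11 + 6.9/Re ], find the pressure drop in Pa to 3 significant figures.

ΔP ≈ 22.8 Pa

Hydraulic diameter D_h = 4A/P = 4·(0.178·0.135)/(2·(0.178+0.135)) = 0.09612/0.626 = 0.1535 m.
Re = ρVD_h/μ = 0.566·4.5·0.1535/1.26e-05 = 3.104e+04.
ε/D_h = 0.00014/0.1535 = 0.000912; Haaland gives 1/√f = -1.8 log₁₀[9.88e-05+0.000222] = 6.288, so f = 0.02529.
ΔP = f(L/D_h)(ρV²/2) = 0.02529·24.2/0.1535·5.731 = 22.84 Pa.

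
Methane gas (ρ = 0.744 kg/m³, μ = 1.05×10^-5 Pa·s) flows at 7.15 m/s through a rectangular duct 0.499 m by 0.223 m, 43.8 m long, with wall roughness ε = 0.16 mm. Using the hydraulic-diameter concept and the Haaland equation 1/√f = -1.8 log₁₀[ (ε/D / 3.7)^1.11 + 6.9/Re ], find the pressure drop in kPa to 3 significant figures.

Hydraulic diameter D_h = 4A/P = 4·(0.499·0.223)/(2·(0.499+0.223)) = 0.4451/1.444 = 0.3082 m.
Re = ρVD_h/μ = 0.744·7.15·0.3082/1.05e-05 = 1.562e+05.
ε/D_h = 0.00016/0.3082 = 0.000519; Haaland gives 1/√f = -1.8 log₁₀[5.29e-05+4.42e-05] = 7.223, so f = 0.01917.
ΔP = f(L/D_h)(ρV²/2) = 0.01917·43.8/0.3082·19.02 = 51.79 Pa.
ΔP = 0.0518 kPa.

ΔP ≈ 0.0518 kPa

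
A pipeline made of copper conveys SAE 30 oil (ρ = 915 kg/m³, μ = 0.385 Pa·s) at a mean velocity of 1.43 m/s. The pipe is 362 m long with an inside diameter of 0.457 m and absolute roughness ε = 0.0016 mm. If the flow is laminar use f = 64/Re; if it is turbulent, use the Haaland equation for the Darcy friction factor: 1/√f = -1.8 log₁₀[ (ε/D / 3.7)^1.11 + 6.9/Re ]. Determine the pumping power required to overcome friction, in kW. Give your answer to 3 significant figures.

P ≈ 7.16 kW

Reynolds number Re = ρVD/μ = 915 · 1.43 · 0.457 / 0.385 = 1553.
Re < 2300 → laminar flow, so f = 64/Re = 64/1553 = 0.04121 (the turbulent correlation is not needed).
Darcy-Weisbach: ΔP = f(L/D)(ρV²/2) = 0.04121·(362/0.457)·(915·1.43²/2) = 0.04121·792.1·935.5 = 3.054e+04 Pa.
Q = V·A = 1.43·0.164 = 0.2346 m³/s.
Pumping power P = QΔP = 0.2346·3.054e+04 = 7163 W = 7.16 kW.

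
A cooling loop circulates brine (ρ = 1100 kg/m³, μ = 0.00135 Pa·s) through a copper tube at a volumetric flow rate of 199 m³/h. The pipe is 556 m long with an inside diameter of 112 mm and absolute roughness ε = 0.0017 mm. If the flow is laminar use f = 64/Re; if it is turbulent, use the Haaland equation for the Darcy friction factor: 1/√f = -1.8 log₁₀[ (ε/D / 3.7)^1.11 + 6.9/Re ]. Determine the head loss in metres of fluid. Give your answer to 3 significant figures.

h_f ≈ 105 m

Q = 199 m³/h = 199/3600 = 0.05528 m³/s.
Cross-sectional area A = πD²/4 = π(0.112)²/4 = 0.009852 m²; mean velocity V = Q/A = 0.05528/0.009852 = 5.611 m/s.
Reynolds number Re = ρVD/μ = 1100 · 5.611 · 0.112 / 0.00135 = 5.12e+05.
Re > 4000 → turbulent. Relative roughness ε/D = 1.7e-06/0.112 = 1.52e-05. Haaland: 1/√f = -1.8 log₁₀[(1.52e-05/3.7)^1.11 + 6.9/5.12e+05] = -1.8 log₁₀[1.05e-06 + 1.35e-05] = 8.708, so f = 0.01319.
Darcy-Weisbach: ΔP = f(L/D)(ρV²/2) = 0.01319·(556/0.112)·(1100·5.611²/2) = 0.01319·4964·1.731e+04 = 1.133e+06 Pa.
Head loss h_f = ΔP/(ρg) = 1.133e+06/(1100·9.81) = 105 m.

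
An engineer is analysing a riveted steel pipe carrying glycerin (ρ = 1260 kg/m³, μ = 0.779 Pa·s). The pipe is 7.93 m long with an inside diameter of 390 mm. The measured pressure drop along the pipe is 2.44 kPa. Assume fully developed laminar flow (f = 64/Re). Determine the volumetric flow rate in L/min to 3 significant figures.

Q ≈ 13500 L/min

For laminar flow, f = 64/Re with Re = ρVD/μ, so Darcy-Weisbach reduces to ΔP = 32μLV/D². Solving for V: V = ΔP·D²/(32μL) = 2440·(0.39)²/(32·0.779·7.93) = 1.877 m/s.
Check: Re = ρVD/μ = 1260·1.877·0.39/0.779 = 1184 < 2300, so the laminar assumption holds.
Q = V·A = 1.877·(π/4·0.39²) = 0.2243 m³/s = 13500 L/min.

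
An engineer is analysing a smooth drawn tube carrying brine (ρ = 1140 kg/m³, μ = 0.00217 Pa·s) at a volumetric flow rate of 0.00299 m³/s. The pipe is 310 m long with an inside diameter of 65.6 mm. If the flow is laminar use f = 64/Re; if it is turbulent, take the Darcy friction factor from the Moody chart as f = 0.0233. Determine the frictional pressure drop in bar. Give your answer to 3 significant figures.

ΔP ≈ 0.491 bar

Cross-sectional area A = πD²/4 = π(0.0656)²/4 = 0.00338 m²; mean velocity V = Q/A = 0.00299/0.00338 = 0.8847 m/s.
Reynolds number Re = ρVD/μ = 1140 · 0.8847 · 0.0656 / 0.00217 = 3.049e+04.
Re > 4000 → turbulent; use the Moody-chart value f = 0.0233.
Darcy-Weisbach: ΔP = f(L/D)(ρV²/2) = 0.0233·(310/0.0656)·(1140·0.8847²/2) = 0.0233·4726·446.1 = 4.912e+04 Pa.
ΔP = 4.912e+04 Pa = 0.491 bar.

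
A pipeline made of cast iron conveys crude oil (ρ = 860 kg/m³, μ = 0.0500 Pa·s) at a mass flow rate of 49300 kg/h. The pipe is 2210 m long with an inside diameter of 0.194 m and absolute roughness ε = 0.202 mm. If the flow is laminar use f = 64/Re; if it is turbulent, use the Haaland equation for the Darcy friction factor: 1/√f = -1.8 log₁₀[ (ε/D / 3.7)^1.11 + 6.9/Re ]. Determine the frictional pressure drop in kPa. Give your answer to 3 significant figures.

ṁ = 49300 kg/h = 49300/3600 = 13.69 kg/s.
A = πD²/4 = π(0.194)²/4 = 0.02956 m²; mean velocity V = ṁ/(ρA) = 13.69/(860 · 0.02956) = 0.5387 m/s.
Reynolds number Re = ρVD/μ = 860 · 0.5387 · 0.194 / 0.05 = 1798.
Re < 2300 → laminar flow, so f = 64/Re = 64/1798 = 0.0356 (the turbulent correlation is not needed).
Darcy-Weisbach: ΔP = f(L/D)(ρV²/2) = 0.0356·(2210/0.194)·(860·0.5387²/2) = 0.0356·1.139e+04·124.8 = 5.061e+04 Pa.
ΔP = 5.061e+04 Pa = 50.6 kPa.

ΔP ≈ 50.6 kPa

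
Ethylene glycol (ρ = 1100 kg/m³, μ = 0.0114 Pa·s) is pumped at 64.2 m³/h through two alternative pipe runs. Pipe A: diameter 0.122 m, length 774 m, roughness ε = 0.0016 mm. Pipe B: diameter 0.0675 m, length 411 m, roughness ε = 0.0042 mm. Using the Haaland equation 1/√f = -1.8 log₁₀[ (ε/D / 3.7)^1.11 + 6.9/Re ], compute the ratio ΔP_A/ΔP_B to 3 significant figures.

ΔP_A/ΔP_B ≈ 0.112

Pipe A: V = Q/A = 0.01783/0.01169 = 1.526 m/s; Re = 1.796e+04; ε/D = 1.31e-05; Haaland → f = 0.02647; ΔP_A = f(L/D)(ρV²/2) = 2.15e+05 Pa.
Pipe B: V = Q/A = 0.01783/0.003578 = 4.984 m/s; Re = 3.246e+04; ε/D = 6.22e-05; Haaland → f = 0.02301; ΔP_B = f(L/D)(ρV²/2) = 1.914e+06 Pa.
ΔP_A/ΔP_B = 2.15e+05/1.914e+06 = 0.112.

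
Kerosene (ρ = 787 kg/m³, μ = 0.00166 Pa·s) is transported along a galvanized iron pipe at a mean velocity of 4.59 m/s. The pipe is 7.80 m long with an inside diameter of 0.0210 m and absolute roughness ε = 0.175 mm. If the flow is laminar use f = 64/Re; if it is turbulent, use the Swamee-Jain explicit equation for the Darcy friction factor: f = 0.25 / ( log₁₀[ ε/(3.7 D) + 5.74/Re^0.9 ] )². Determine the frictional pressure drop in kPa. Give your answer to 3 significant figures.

ΔP ≈ 115 kPa

Reynolds number Re = ρVD/μ = 787 · 4.59 · 0.021 / 0.00166 = 4.57e+04.
Re > 4000 → turbulent. Relative roughness ε/D = 0.000175/0.021 = 0.00833. Swamee-Jain: f = 0.25/(log₁₀[0.00833/3.7 + 5.74/4.57e+04^0.9])² = 0.25/(log₁₀[0.00225 + 0.000367])² = 0.25/(-2.582)² = 0.03751.
Darcy-Weisbach: ΔP = f(L/D)(ρV²/2) = 0.03751·(7.8/0.021)·(787·4.59²/2) = 0.03751·371.4·8290 = 1.155e+05 Pa.
ΔP = 1.155e+05 Pa = 115 kPa.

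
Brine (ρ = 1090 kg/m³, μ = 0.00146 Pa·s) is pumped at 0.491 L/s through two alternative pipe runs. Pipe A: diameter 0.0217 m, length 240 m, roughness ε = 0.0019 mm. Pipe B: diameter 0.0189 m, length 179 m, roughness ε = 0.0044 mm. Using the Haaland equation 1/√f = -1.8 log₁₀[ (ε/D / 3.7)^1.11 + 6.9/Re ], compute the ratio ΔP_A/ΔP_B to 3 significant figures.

ΔP_A/ΔP_B ≈ 0.686

Pipe A: V = Q/A = 0.000491/0.0003698 = 1.328 m/s; Re = 2.151e+04; ε/D = 8.76e-05; Haaland → f = 0.02543; ΔP_A = f(L/D)(ρV²/2) = 2.702e+05 Pa.
Pipe B: V = Q/A = 0.000491/0.0002806 = 1.75 m/s; Re = 2.469e+04; ε/D = 0.000233; Haaland → f = 0.02489; ΔP_B = f(L/D)(ρV²/2) = 3.935e+05 Pa.
ΔP_A/ΔP_B = 2.702e+05/3.935e+05 = 0.686.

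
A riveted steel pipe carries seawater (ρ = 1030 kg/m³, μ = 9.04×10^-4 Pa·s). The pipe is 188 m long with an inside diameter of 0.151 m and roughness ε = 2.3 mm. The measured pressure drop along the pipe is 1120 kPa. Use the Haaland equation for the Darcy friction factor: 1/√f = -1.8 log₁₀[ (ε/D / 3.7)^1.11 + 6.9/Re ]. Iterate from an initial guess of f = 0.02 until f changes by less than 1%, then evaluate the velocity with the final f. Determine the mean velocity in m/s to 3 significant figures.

V ≈ 6.30 m/s

Rearranging Darcy-Weisbach: V = √(2·ΔP·D/(f·L·ρ)). With ε/D = 0.0023/0.151 = 0.0152, iterate starting from f = 0.02:
  f = 0.02 → V = √(2·1.12e+06·0.151/(0.02·188·1030)) = 9.345 m/s; Re = ρVD/μ = 1.608e+06; f → 0.04405
  f = 0.04405 → V = 6.297 m/s; Re = 1.083e+06; f → 0.04406
Converged (Δf/f < 1%). With the final f = 0.04406: V = √(2·1.12e+06·0.151/(0.04406·188·1030)) = 6.296 m/s.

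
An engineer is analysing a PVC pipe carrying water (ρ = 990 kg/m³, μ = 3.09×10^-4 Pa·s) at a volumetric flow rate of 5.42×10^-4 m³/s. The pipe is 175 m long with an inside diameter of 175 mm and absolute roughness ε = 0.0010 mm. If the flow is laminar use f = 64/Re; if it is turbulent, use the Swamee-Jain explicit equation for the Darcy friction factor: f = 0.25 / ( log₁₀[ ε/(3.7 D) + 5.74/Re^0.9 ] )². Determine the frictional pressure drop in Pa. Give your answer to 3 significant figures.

Cross-sectional area A = πD²/4 = π(0.175)²/4 = 0.02405 m²; mean velocity V = Q/A = 0.000542/0.02405 = 0.02253 m/s.
Reynolds number Re = ρVD/μ = 990 · 0.02253 · 0.175 / 0.000309 = 1.263e+04.
Re > 4000 → turbulent. Relative roughness ε/D = 1e-06/0.175 = 5.71e-06. Swamee-Jain: f = 0.25/(log₁₀[5.71e-06/3.7 + 5.74/1.263e+04^0.9])² = 0.25/(log₁₀[1.54e-06 + 0.00117])² = 0.25/(-2.932)² = 0.02908.
Darcy-Weisbach: ΔP = f(L/D)(ρV²/2) = 0.02908·(175/0.175)·(990·0.02253²/2) = 0.02908·1000·0.2513 = 7.31 Pa.

ΔP ≈ 7.31 Pa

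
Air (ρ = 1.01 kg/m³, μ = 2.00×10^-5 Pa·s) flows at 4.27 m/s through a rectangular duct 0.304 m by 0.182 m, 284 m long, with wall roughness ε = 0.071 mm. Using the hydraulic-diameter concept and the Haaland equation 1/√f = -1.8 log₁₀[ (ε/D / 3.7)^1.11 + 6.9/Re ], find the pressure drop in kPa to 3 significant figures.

ΔP ≈ 0.250 kPa

Hydraulic diameter D_h = 4A/P = 4·(0.304·0.182)/(2·(0.304+0.182)) = 0.2213/0.972 = 0.2277 m.
Re = ρVD_h/μ = 1.01·4.27·0.2277/2e-05 = 4.91e+04.
ε/D_h = 7.1e-05/0.2277 = 0.000312; Haaland gives 1/√f = -1.8 log₁₀[3e-05+0.000141] = 6.783, so f = 0.02174.
ΔP = f(L/D_h)(ρV²/2) = 0.02174·284/0.2277·9.208 = 249.7 Pa.
ΔP = 0.250 kPa.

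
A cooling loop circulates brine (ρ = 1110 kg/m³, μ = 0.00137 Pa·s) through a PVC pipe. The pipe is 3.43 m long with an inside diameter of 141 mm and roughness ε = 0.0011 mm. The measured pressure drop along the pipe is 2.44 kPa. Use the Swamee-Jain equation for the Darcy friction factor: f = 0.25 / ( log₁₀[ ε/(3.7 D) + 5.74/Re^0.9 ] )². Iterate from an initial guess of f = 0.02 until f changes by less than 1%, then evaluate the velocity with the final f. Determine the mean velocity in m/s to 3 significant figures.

V ≈ 3.64 m/s

Rearranging Darcy-Weisbach: V = √(2·ΔP·D/(f·L·ρ)). With ε/D = 1.1e-06/0.141 = 7.8e-06, iterate starting from f = 0.02:
  f = 0.02 → V = √(2·2440·0.141/(0.02·3.43·1110)) = 3.006 m/s; Re = ρVD/μ = 3.434e+05; f → 0.01412
  f = 0.01412 → V = 3.578 m/s; Re = 4.088e+05; f → 0.01369
  f = 0.01369 → V = 3.634 m/s; Re = 4.151e+05; f → 0.01365
Converged (Δf/f < 1%). With the final f = 0.01365: V = √(2·2440·0.141/(0.01365·3.43·1110)) = 3.639 m/s.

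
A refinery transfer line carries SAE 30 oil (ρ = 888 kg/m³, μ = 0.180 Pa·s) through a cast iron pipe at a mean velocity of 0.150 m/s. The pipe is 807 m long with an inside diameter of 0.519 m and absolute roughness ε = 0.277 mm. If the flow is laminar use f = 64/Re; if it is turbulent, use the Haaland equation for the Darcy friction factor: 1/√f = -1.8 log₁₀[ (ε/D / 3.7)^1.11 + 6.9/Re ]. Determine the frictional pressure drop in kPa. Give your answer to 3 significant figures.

Reynolds number Re = ρVD/μ = 888 · 0.15 · 0.519 / 0.18 = 384.1.
Re < 2300 → laminar flow, so f = 64/Re = 64/384.1 = 0.1666 (the turbulent correlation is not needed).
Darcy-Weisbach: ΔP = f(L/D)(ρV²/2) = 0.1666·(807/0.519)·(888·0.15²/2) = 0.1666·1555·9.99 = 2589 Pa.
ΔP = 2589 Pa = 2.59 kPa.

ΔP ≈ 2.59 kPa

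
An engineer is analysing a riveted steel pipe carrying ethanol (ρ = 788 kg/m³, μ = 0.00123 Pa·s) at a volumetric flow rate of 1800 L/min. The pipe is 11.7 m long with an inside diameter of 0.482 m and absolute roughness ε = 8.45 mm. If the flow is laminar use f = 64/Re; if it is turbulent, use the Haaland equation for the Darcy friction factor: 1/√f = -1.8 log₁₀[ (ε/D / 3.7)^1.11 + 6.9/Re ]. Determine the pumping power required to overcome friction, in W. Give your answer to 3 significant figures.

P ≈ 0.366 W

Q = 1800 L/min = 1800/60000 = 0.03 m³/s.
Cross-sectional area A = πD²/4 = π(0.482)²/4 = 0.1825 m²; mean velocity V = Q/A = 0.03/0.1825 = 0.1644 m/s.
Reynolds number Re = ρVD/μ = 788 · 0.1644 · 0.482 / 0.00123 = 5.077e+04.
Re > 4000 → turbulent. Relative roughness ε/D = 0.00845/0.482 = 0.0175. Haaland: 1/√f = -1.8 log₁₀[(0.0175/3.7)^1.11 + 6.9/5.077e+04] = -1.8 log₁₀[0.00263 + 0.000136] = 4.605, so f = 0.04716.
Darcy-Weisbach: ΔP = f(L/D)(ρV²/2) = 0.04716·(11.7/0.482)·(788·0.1644²/2) = 0.04716·24.27·10.65 = 12.19 Pa.
Pumping power P = QΔP = 0.03·12.19 = 0.3658 W = 0.366 W.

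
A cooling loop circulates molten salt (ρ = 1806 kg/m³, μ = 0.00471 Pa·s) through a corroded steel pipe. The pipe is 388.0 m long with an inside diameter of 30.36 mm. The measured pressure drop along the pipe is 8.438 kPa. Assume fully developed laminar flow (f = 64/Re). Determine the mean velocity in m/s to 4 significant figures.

For laminar flow, f = 64/Re with Re = ρVD/μ, so Darcy-Weisbach reduces to ΔP = 32μLV/D². Solving for V: V = ΔP·D²/(32μL) = 8438·(0.03036)²/(32·0.00471·388) = 0.133 m/s.
Check: Re = ρVD/μ = 1806·0.133·0.03036/0.00471 = 1548 < 2300, so the laminar assumption holds.

V ≈ 0.1330 m/s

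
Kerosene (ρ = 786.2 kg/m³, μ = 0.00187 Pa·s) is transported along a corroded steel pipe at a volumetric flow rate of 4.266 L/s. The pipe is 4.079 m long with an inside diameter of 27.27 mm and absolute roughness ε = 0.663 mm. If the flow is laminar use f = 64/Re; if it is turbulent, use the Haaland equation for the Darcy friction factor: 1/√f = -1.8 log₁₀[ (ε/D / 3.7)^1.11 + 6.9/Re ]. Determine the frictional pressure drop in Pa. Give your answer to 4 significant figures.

Q = 4.266 L/s = 4.266/1000 = 0.004266 m³/s.
Cross-sectional area A = πD²/4 = π(0.02727)²/4 = 0.0005841 m²; mean velocity V = Q/A = 0.004266/0.0005841 = 7.304 m/s.
Reynolds number Re = ρVD/μ = 786.2 · 7.304 · 0.02727 / 0.00187 = 8.374e+04.
Re > 4000 → turbulent. Relative roughness ε/D = 0.000663/0.02727 = 0.0243. Haaland: 1/√f = -1.8 log₁₀[(0.0243/3.7)^1.11 + 6.9/8.374e+04] = -1.8 log₁₀[0.00378 + 8.24e-05] = 4.344, so f = 0.053.
Darcy-Weisbach: ΔP = f(L/D)(ρV²/2) = 0.053·(4.079/0.02727)·(786.2·7.304²/2) = 0.053·149.6·2.097e+04 = 1.663e+05 Pa.

ΔP ≈ 166300 Pa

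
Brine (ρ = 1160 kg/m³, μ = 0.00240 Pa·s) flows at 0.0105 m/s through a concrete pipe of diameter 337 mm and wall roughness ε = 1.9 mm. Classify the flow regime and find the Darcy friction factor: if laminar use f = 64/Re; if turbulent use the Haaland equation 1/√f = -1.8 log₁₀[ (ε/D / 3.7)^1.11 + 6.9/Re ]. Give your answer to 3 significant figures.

f ≈ 0.0374

Re = ρVD/μ = 1160·0.0105·0.337/0.0024 = 1710.
Re < 2300 → laminar, so f = 64/Re = 0.03742 (roughness is irrelevant in laminar flow).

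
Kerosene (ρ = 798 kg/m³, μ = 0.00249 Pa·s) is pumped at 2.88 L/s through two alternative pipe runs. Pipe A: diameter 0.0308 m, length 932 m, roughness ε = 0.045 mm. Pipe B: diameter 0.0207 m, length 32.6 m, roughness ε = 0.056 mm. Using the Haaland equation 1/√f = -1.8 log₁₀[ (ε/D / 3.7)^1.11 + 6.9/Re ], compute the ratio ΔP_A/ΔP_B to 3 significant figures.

ΔP_A/ΔP_B ≈ 3.67

Pipe A: V = Q/A = 0.00288/0.0007451 = 3.865 m/s; Re = 3.816e+04; ε/D = 0.00146; Haaland → f = 0.0258; ΔP_A = f(L/D)(ρV²/2) = 4.654e+06 Pa.
Pipe B: V = Q/A = 0.00288/0.0003365 = 8.558 m/s; Re = 5.677e+04; ε/D = 0.00271; Haaland → f = 0.02759; ΔP_B = f(L/D)(ρV²/2) = 1.269e+06 Pa.
ΔP_A/ΔP_B = 4.654e+06/1.269e+06 = 3.67.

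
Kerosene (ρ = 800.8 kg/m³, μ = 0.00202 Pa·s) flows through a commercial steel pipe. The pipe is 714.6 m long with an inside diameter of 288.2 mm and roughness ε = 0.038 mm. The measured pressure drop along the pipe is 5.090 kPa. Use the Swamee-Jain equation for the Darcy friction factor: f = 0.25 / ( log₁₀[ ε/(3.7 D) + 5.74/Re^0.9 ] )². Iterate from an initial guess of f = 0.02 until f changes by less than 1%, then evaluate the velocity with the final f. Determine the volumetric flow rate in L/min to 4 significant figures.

Rearranging Darcy-Weisbach: V = √(2·ΔP·D/(f·L·ρ)). With ε/D = 3.8e-05/0.2882 = 0.000132, iterate starting from f = 0.02:
  f = 0.02 → V = √(2·5090·0.2882/(0.02·714.6·800.8)) = 0.5063 m/s; Re = ρVD/μ = 5.785e+04; f → 0.02067
  f = 0.02067 → V = 0.4981 m/s; Re = 5.69e+04; f → 0.02074
Converged (Δf/f < 1%). With the final f = 0.02074: V = √(2·5090·0.2882/(0.02074·714.6·800.8)) = 0.4972 m/s.
Q = V·A = 0.4972·(π/4·0.2882²) = 0.03244 m³/s = 1946 L/min.

Q ≈ 1946 L/min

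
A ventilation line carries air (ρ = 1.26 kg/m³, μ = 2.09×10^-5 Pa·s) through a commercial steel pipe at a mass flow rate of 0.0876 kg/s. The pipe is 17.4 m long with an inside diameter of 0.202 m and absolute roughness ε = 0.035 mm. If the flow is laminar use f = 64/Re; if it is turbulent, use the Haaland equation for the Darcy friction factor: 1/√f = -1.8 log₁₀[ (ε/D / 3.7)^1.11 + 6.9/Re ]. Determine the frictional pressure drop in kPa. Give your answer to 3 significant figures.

A = πD²/4 = π(0.202)²/4 = 0.03205 m²; mean velocity V = ṁ/(ρA) = 0.0876/(1.26 · 0.03205) = 2.169 m/s.
Reynolds number Re = ρVD/μ = 1.26 · 2.169 · 0.202 / 2.09e-05 = 2.642e+04.
Re > 4000 → turbulent. Relative roughness ε/D = 3.5e-05/0.202 = 0.000173. Haaland: 1/√f = -1.8 log₁₀[(0.000173/3.7)^1.11 + 6.9/2.642e+04] = -1.8 log₁₀[1.56e-05 + 0.000261] = 6.404, so f = 0.02438.
Darcy-Weisbach: ΔP = f(L/D)(ρV²/2) = 0.02438·(17.4/0.202)·(1.26·2.169²/2) = 0.02438·86.14·2.965 = 6.227 Pa.
ΔP = 6.227 Pa = 0.00623 kPa.

ΔP ≈ 0.00623 kPa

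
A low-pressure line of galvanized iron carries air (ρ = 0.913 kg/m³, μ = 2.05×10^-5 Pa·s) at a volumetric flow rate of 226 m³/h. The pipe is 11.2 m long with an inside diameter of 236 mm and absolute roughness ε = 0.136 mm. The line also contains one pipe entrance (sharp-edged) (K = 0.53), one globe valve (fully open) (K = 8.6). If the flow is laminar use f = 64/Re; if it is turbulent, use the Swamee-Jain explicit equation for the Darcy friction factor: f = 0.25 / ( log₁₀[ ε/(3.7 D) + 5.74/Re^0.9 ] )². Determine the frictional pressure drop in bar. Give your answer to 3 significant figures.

ΔP ≈ 9.88×10^-5 bar

Q = 226 m³/h = 226/3600 = 0.06278 m³/s.
Cross-sectional area A = πD²/4 = π(0.236)²/4 = 0.04374 m²; mean velocity V = Q/A = 0.06278/0.04374 = 1.435 m/s.
Reynolds number Re = ρVD/μ = 0.913 · 1.435 · 0.236 / 2.05e-05 = 1.508e+04.
Re > 4000 → turbulent. Relative roughness ε/D = 0.000136/0.236 = 0.000576. Swamee-Jain: f = 0.25/(log₁₀[0.000576/3.7 + 5.74/1.508e+04^0.9])² = 0.25/(log₁₀[0.000156 + 0.000996])² = 0.25/(-2.939)² = 0.02895.
Total minor-loss coefficient ΣK = 1·0.53 + 1·8.6 = 9.13.
ΔP = [f·L/D + ΣK]·(ρV²/2) = [0.02895·11.2/0.236 + 9.13]·(0.913·1.435²/2) = [1.374 + 9.13]·0.9402 = 9.876 Pa.
ΔP = 9.876 Pa = 9.88×10^-5 bar.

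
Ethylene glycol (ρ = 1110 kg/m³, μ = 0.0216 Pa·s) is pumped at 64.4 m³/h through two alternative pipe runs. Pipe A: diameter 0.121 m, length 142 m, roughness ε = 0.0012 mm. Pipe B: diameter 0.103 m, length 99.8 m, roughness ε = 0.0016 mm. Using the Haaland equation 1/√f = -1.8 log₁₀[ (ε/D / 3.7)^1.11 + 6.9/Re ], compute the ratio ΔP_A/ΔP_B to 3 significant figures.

ΔP_A/ΔP_B ≈ 0.664

Pipe A: V = Q/A = 0.01789/0.0115 = 1.556 m/s; Re = 9673; ε/D = 9.92e-06; Haaland → f = 0.03118; ΔP_A = f(L/D)(ρV²/2) = 4.915e+04 Pa.
Pipe B: V = Q/A = 0.01789/0.008332 = 2.147 m/s; Re = 1.136e+04; ε/D = 1.55e-05; Haaland → f = 0.02984; ΔP_B = f(L/D)(ρV²/2) = 7.397e+04 Pa.
ΔP_A/ΔP_B = 4.915e+04/7.397e+04 = 0.664.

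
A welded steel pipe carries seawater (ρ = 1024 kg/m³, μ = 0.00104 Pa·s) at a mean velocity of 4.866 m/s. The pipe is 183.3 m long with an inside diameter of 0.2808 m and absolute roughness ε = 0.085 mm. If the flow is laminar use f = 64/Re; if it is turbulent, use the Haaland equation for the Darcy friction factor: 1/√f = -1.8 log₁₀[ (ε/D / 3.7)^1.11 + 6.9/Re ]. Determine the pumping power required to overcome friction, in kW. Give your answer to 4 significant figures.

Reynolds number Re = ρVD/μ = 1024 · 4.866 · 0.2808 / 0.00104 = 1.345e+06.
Re > 4000 → turbulent. Relative roughness ε/D = 8.5e-05/0.2808 = 0.000303. Haaland: 1/√f = -1.8 log₁₀[(0.000303/3.7)^1.11 + 6.9/1.345e+06] = -1.8 log₁₀[2.91e-05 + 5.13e-06] = 8.039, so f = 0.01547.
Darcy-Weisbach: ΔP = f(L/D)(ρV²/2) = 0.01547·(183.3/0.2808)·(1024·4.866²/2) = 0.01547·652.8·1.212e+04 = 1.225e+05 Pa.
Q = V·A = 4.866·0.06193 = 0.3013 m³/s.
Pumping power P = QΔP = 0.3013·1.225e+05 = 36899 W = 36.90 kW.

P ≈ 36.90 kW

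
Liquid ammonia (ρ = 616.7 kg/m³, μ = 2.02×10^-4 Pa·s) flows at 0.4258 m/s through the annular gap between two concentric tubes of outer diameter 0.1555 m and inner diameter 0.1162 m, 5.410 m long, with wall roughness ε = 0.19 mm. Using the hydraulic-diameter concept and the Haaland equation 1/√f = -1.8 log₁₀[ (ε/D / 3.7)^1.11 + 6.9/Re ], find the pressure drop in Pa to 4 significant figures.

Hydraulic diameter D_h = 4A/P = D_o - D_i = 0.1555 - 0.1162 = 0.0393 m.
Re = ρVD_h/μ = 616.7·0.4258·0.0393/0.000202 = 5.109e+04.
ε/D_h = 0.00019/0.0393 = 0.00483; Haaland gives 1/√f = -1.8 log₁₀[0.000629+0.000135] = 5.61, so f = 0.03177.
ΔP = f(L/D_h)(ρV²/2) = 0.03177·5.41/0.0393·55.91 = 244.5 Pa.

ΔP ≈ 244.5 Pa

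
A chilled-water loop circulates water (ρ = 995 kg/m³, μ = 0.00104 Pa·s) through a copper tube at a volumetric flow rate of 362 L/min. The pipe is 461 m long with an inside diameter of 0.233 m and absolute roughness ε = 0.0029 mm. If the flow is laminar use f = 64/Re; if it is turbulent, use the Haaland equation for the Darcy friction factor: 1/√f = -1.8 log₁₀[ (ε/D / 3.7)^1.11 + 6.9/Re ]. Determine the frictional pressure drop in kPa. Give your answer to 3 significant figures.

Q = 362 L/min = 362/60000 = 0.006033 m³/s.
Cross-sectional area A = πD²/4 = π(0.233)²/4 = 0.04264 m²; mean velocity V = Q/A = 0.006033/0.04264 = 0.1415 m/s.
Reynolds number Re = ρVD/μ = 995 · 0.1415 · 0.233 / 0.00104 = 3.154e+04.
Re > 4000 → turbulent. Relative roughness ε/D = 2.9e-06/0.233 = 1.24e-05. Haaland: 1/√f = -1.8 log₁₀[(1.24e-05/3.7)^1.11 + 6.9/3.154e+04] = -1.8 log₁₀[8.41e-07 + 0.000219] = 6.585, so f = 0.02306.
Darcy-Weisbach: ΔP = f(L/D)(ρV²/2) = 0.02306·(461/0.233)·(995·0.1415²/2) = 0.02306·1979·9.961 = 454.5 Pa.
ΔP = 454.5 Pa = 0.454 kPa.

ΔP ≈ 0.454 kPa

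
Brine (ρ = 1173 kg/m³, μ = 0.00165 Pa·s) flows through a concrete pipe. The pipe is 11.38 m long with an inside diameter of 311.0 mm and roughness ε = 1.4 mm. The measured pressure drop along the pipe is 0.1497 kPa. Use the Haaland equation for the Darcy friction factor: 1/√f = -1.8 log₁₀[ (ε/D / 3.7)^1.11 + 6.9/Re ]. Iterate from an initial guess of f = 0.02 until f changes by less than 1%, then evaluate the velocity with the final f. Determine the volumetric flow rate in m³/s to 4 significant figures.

Rearranging Darcy-Weisbach: V = √(2·ΔP·D/(f·L·ρ)). With ε/D = 0.0014/0.311 = 0.0045, iterate starting from f = 0.02:
  f = 0.02 → V = √(2·149.7·0.311/(0.02·11.38·1173)) = 0.5906 m/s; Re = ρVD/μ = 1.306e+05; f → 0.03018
  f = 0.03018 → V = 0.4807 m/s; Re = 1.063e+05; f → 0.03034
Converged (Δf/f < 1%). With the final f = 0.03034: V = √(2·149.7·0.311/(0.03034·11.38·1173)) = 0.4795 m/s.
Q = V·A = 0.4795·(π/4·0.311²) = 0.03642 m³/s = 0.03642 m³/s.

Q ≈ 0.03642 m³/s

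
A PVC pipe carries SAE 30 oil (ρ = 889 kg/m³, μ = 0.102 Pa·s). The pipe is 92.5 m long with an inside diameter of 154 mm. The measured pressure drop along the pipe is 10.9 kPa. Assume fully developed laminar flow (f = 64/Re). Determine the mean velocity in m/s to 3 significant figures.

For laminar flow, f = 64/Re with Re = ρVD/μ, so Darcy-Weisbach reduces to ΔP = 32μLV/D². Solving for V: V = ΔP·D²/(32μL) = 1.09e+04·(0.154)²/(32·0.102·92.5) = 0.8562 m/s.
Check: Re = ρVD/μ = 889·0.8562·0.154/0.102 = 1149 < 2300, so the laminar assumption holds.

V ≈ 0.856 m/s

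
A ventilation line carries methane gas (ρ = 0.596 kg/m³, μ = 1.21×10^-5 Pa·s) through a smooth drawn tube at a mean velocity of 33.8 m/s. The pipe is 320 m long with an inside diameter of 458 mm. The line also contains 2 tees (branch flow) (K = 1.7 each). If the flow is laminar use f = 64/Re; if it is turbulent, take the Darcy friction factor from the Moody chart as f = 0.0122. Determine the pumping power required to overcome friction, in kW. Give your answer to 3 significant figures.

Reynolds number Re = ρVD/μ = 0.596 · 33.8 · 0.458 / 1.21e-05 = 7.625e+05.
Re > 4000 → turbulent; use the Moody-chart value f = 0.0122.
Total minor-loss coefficient ΣK = 2·1.7 = 3.4.
ΔP = [f·L/D + ΣK]·(ρV²/2) = [0.0122·320/0.458 + 3.4]·(0.596·33.8²/2) = [8.524 + 3.4]·340.4 = 4059 Pa.
Q = V·A = 33.8·0.1647 = 5.568 m³/s.
Pumping power P = QΔP = 5.568·4059 = 22610 W = 22.6 kW.

P ≈ 22.6 kW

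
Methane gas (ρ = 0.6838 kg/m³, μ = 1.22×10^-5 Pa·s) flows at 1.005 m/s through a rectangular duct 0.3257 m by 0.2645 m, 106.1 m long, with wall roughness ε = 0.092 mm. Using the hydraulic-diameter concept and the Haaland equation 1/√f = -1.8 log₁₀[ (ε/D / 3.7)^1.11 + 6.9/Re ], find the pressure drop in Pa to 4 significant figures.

ΔP ≈ 3.458 Pa

Hydraulic diameter D_h = 4A/P = 4·(0.3257·0.2645)/(2·(0.3257+0.2645)) = 0.3446/1.18 = 0.2919 m.
Re = ρVD_h/μ = 0.6838·1.005·0.2919/1.22e-05 = 1.644e+04.
ε/D_h = 9.2e-05/0.2919 = 0.000315; Haaland gives 1/√f = -1.8 log₁₀[3.04e-05+0.00042] = 6.024, so f = 0.02755.
ΔP = f(L/D_h)(ρV²/2) = 0.02755·106.1/0.2919·0.3453 = 3.458 Pa.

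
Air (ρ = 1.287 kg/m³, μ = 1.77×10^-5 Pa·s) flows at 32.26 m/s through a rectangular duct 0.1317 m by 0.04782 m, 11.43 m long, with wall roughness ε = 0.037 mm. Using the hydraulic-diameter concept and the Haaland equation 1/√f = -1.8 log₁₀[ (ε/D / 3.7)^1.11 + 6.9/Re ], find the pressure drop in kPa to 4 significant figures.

ΔP ≈ 2.085 kPa

Hydraulic diameter D_h = 4A/P = 4·(0.1317·0.04782)/(2·(0.1317+0.04782)) = 0.02519/0.359 = 0.07016 m.
Re = ρVD_h/μ = 1.287·32.26·0.07016/1.77e-05 = 1.646e+05.
ε/D_h = 3.7e-05/0.07016 = 0.000527; Haaland gives 1/√f = -1.8 log₁₀[5.38e-05+4.19e-05] = 7.234, so f = 0.01911.
ΔP = f(L/D_h)(ρV²/2) = 0.01911·11.43/0.07016·669.7 = 2085 Pa.
ΔP = 2.085 kPa.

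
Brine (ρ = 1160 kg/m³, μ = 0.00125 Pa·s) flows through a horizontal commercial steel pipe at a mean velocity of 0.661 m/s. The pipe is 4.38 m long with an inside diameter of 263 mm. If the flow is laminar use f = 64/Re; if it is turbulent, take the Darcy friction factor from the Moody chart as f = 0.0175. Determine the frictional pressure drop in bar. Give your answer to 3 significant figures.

Reynolds number Re = ρVD/μ = 1160 · 0.661 · 0.263 / 0.00125 = 1.613e+05.
Re > 4000 → turbulent; use the Moody-chart value f = 0.0175.
Darcy-Weisbach: ΔP = f(L/D)(ρV²/2) = 0.0175·(4.38/0.263)·(1160·0.661²/2) = 0.0175·16.65·253.4 = 73.86 Pa.
ΔP = 73.86 Pa = 7.39×10^-4 bar.

ΔP ≈ 7.39×10^-4 bar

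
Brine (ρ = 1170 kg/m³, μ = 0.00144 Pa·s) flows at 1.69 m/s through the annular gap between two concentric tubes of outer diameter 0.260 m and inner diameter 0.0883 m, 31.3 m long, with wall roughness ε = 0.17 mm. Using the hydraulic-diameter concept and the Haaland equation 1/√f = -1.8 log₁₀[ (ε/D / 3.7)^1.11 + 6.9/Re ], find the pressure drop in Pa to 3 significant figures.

Hydraulic diameter D_h = 4A/P = D_o - D_i = 0.26 - 0.0883 = 0.1717 m.
Re = ρVD_h/μ = 1170·1.69·0.1717/0.00144 = 2.358e+05.
ε/D_h = 0.00017/0.1717 = 0.00099; Haaland gives 1/√f = -1.8 log₁₀[0.000108+2.93e-05] = 6.951, so f = 0.0207.
ΔP = f(L/D_h)(ρV²/2) = 0.0207·31.3/0.1717·1671 = 6304 Pa.

ΔP ≈ 6300 Pa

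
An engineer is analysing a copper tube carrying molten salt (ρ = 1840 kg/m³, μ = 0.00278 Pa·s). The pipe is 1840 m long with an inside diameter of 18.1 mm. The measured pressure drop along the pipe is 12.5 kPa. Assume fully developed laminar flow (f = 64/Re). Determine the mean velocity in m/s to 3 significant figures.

V ≈ 0.0250 m/s

For laminar flow, f = 64/Re with Re = ρVD/μ, so Darcy-Weisbach reduces to ΔP = 32μLV/D². Solving for V: V = ΔP·D²/(32μL) = 1.25e+04·(0.0181)²/(32·0.00278·1840) = 0.02502 m/s.
Check: Re = ρVD/μ = 1840·0.02502·0.0181/0.00278 = 299.7 < 2300, so the laminar assumption holds.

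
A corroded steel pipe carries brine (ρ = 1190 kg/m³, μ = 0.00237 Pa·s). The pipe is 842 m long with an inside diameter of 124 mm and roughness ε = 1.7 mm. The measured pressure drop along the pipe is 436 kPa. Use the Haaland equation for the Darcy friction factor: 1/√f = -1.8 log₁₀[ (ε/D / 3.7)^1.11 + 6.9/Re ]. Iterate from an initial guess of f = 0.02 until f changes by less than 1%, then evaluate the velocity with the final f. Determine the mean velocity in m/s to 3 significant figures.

Rearranging Darcy-Weisbach: V = √(2·ΔP·D/(f·L·ρ)). With ε/D = 0.0017/0.124 = 0.0137, iterate starting from f = 0.02:
  f = 0.02 → V = √(2·4.36e+05·0.124/(0.02·842·1190)) = 2.323 m/s; Re = ρVD/μ = 1.446e+05; f → 0.0427
  f = 0.0427 → V = 1.59 m/s; Re = 9.897e+04; f → 0.04285
Converged (Δf/f < 1%). With the final f = 0.04285: V = √(2·4.36e+05·0.124/(0.04285·842·1190)) = 1.587 m/s.

V ≈ 1.59 m/s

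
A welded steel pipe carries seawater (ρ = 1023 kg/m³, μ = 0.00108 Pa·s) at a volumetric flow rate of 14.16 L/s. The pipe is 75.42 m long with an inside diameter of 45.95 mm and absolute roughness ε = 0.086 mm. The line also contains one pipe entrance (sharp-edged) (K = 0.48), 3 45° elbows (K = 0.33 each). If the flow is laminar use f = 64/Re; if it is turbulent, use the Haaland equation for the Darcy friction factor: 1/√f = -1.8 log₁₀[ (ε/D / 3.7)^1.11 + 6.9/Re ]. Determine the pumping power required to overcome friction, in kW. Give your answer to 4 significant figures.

Q = 14.16 L/s = 14.16/1000 = 0.01416 m³/s.
Cross-sectional area A = πD²/4 = π(0.04595)²/4 = 0.001658 m²; mean velocity V = Q/A = 0.01416/0.001658 = 8.539 m/s.
Reynolds number Re = ρVD/μ = 1023 · 8.539 · 0.04595 / 0.00108 = 3.717e+05.
Re > 4000 → turbulent. Relative roughness ε/D = 8.6e-05/0.04595 = 0.00187. Haaland: 1/√f = -1.8 log₁₀[(0.00187/3.7)^1.11 + 6.9/3.717e+05] = -1.8 log₁₀[0.00022 + 1.86e-05] = 6.522, so f = 0.02351.
Total minor-loss coefficient ΣK = 1·0.48 + 3·0.33 = 1.47.
ΔP = [f·L/D + ΣK]·(ρV²/2) = [0.02351·75.42/0.04595 + 1.47]·(1023·8.539²/2) = [38.59 + 1.47]·3.729e+04 = 1.494e+06 Pa.
Pumping power P = QΔP = 0.01416·1.494e+06 = 21154 W = 21.15 kW.

P ≈ 21.15 kW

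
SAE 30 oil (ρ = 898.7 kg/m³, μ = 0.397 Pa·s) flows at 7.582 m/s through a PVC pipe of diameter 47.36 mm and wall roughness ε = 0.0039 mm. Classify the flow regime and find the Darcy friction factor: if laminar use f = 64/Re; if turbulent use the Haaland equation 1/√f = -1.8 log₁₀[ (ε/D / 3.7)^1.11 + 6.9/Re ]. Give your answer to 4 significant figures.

f ≈ 0.07873

Re = ρVD/μ = 898.7·7.582·0.04736/0.397 = 812.9.
Re < 2300 → laminar, so f = 64/Re = 0.07873 (roughness is irrelevant in laminar flow).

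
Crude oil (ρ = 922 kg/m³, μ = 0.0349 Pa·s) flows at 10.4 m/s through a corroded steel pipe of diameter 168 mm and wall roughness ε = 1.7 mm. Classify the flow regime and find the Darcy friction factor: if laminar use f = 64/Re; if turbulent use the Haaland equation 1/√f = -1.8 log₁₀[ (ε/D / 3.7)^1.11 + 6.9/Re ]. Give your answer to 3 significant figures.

Re = ρVD/μ = 922·10.4·0.168/0.0349 = 4.616e+04.
Re > 4000 → turbulent. ε/D = 0.0017/0.168 = 0.0101; Haaland: 1/√f = -1.8 log₁₀[0.00143 + 0.000149] = 5.043, so f = 0.03932.

f ≈ 0.0393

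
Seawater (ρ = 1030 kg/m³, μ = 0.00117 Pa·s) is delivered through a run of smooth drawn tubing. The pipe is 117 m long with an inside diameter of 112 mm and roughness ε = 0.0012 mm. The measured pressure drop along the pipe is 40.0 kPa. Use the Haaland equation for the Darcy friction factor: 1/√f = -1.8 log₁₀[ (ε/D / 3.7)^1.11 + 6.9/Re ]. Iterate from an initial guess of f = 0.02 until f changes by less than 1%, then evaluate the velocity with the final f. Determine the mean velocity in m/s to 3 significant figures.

Rearranging Darcy-Weisbach: V = √(2·ΔP·D/(f·L·ρ)). With ε/D = 1.2e-06/0.112 = 1.07e-05, iterate starting from f = 0.02:
  f = 0.02 → V = √(2·4e+04·0.112/(0.02·117·1030)) = 1.928 m/s; Re = ρVD/μ = 1.901e+05; f → 0.01571
  f = 0.01571 → V = 2.175 m/s; Re = 2.145e+05; f → 0.01536
  f = 0.01536 → V = 2.2 m/s; Re = 2.169e+05; f → 0.01532
Converged (Δf/f < 1%). With the final f = 0.01532: V = √(2·4e+04·0.112/(0.01532·117·1030)) = 2.203 m/s.

V ≈ 2.20 m/s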